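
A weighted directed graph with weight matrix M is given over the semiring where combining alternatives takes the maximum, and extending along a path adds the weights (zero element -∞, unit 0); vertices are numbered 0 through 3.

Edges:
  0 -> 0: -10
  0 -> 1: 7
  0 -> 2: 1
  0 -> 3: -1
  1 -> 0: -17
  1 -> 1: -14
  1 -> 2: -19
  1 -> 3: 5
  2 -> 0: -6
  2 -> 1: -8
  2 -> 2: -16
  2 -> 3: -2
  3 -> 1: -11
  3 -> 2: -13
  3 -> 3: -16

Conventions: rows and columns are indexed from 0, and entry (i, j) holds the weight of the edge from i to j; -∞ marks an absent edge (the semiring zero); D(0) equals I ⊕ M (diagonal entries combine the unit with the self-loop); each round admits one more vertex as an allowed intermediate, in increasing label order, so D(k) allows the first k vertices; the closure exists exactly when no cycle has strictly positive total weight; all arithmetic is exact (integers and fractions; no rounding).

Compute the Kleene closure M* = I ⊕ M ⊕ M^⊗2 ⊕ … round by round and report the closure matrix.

D(0):
  [0, 7, 1, -1]
  [-17, 0, -19, 5]
  [-6, -8, 0, -2]
  [-∞, -11, -13, 0]
D(1):
  [0, 7, 1, -1]
  [-17, 0, -16, 5]
  [-6, 1, 0, -2]
  [-∞, -11, -13, 0]
D(2):
  [0, 7, 1, 12]
  [-17, 0, -16, 5]
  [-6, 1, 0, 6]
  [-28, -11, -13, 0]
D(3):
  [0, 7, 1, 12]
  [-17, 0, -16, 5]
  [-6, 1, 0, 6]
  [-19, -11, -13, 0]
D(4):
  [0, 7, 1, 12]
  [-14, 0, -8, 5]
  [-6, 1, 0, 6]
  [-19, -11, -13, 0]
Answer: M* = [[0, 7, 1, 12], [-14, 0, -8, 5], [-6, 1, 0, 6], [-19, -11, -13, 0]]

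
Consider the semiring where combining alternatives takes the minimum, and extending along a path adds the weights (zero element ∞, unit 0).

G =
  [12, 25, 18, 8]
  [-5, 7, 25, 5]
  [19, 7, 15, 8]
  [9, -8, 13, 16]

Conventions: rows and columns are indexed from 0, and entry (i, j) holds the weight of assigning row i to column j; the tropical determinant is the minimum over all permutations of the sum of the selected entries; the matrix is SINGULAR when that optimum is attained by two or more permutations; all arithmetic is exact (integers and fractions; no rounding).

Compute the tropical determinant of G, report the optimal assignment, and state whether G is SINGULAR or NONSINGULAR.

σ = (0, 1, 2, 3): 12 + 7 + 15 + 16 = 50
σ = (0, 1, 3, 2): 12 + 7 + 8 + 13 = 40
σ = (0, 2, 1, 3): 12 + 25 + 7 + 16 = 60
σ = (0, 2, 3, 1): 12 + 25 + 8 + (-8) = 37
σ = (0, 3, 1, 2): 12 + 5 + 7 + 13 = 37
σ = (0, 3, 2, 1): 12 + 5 + 15 + (-8) = 24
σ = (1, 0, 2, 3): 25 + (-5) + 15 + 16 = 51
σ = (1, 0, 3, 2): 25 + (-5) + 8 + 13 = 41
σ = (1, 2, 0, 3): 25 + 25 + 19 + 16 = 85
σ = (1, 2, 3, 0): 25 + 25 + 8 + 9 = 67
σ = (1, 3, 0, 2): 25 + 5 + 19 + 13 = 62
σ = (1, 3, 2, 0): 25 + 5 + 15 + 9 = 54
σ = (2, 0, 1, 3): 18 + (-5) + 7 + 16 = 36
σ = (2, 0, 3, 1): 18 + (-5) + 8 + (-8) = 13
σ = (2, 1, 0, 3): 18 + 7 + 19 + 16 = 60
σ = (2, 1, 3, 0): 18 + 7 + 8 + 9 = 42
σ = (2, 3, 0, 1): 18 + 5 + 19 + (-8) = 34
σ = (2, 3, 1, 0): 18 + 5 + 7 + 9 = 39
σ = (3, 0, 1, 2): 8 + (-5) + 7 + 13 = 23
σ = (3, 0, 2, 1): 8 + (-5) + 15 + (-8) = 10
σ = (3, 1, 0, 2): 8 + 7 + 19 + 13 = 47
σ = (3, 1, 2, 0): 8 + 7 + 15 + 9 = 39
σ = (3, 2, 0, 1): 8 + 25 + 19 + (-8) = 44
σ = (3, 2, 1, 0): 8 + 25 + 7 + 9 = 49
Optimal value attained by: σ = (3, 0, 2, 1).
Answer: det⊕(G) = 10; verdict: NONSINGULAR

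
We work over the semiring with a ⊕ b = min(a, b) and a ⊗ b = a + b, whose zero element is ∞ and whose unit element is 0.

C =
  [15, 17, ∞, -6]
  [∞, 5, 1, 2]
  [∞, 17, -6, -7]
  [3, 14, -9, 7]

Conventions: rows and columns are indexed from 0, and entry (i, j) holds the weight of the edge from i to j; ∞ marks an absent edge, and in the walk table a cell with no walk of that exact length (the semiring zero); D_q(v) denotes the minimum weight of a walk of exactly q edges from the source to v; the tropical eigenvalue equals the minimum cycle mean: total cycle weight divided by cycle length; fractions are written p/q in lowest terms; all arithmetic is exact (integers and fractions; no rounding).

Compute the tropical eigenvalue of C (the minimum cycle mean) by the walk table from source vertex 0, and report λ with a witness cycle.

q=0: [0, ∞, ∞, ∞]
q=1: [15, 17, ∞, -6]
q=2: [-3, 8, -15, 1]
q=3: [4, 2, -21, -22]
q=4: [-19, -8, -31, -28]
Optimal cycle mean attained by: cycle 2->3->2, total (-7) + (-9), length 2.
Answer: λ = -8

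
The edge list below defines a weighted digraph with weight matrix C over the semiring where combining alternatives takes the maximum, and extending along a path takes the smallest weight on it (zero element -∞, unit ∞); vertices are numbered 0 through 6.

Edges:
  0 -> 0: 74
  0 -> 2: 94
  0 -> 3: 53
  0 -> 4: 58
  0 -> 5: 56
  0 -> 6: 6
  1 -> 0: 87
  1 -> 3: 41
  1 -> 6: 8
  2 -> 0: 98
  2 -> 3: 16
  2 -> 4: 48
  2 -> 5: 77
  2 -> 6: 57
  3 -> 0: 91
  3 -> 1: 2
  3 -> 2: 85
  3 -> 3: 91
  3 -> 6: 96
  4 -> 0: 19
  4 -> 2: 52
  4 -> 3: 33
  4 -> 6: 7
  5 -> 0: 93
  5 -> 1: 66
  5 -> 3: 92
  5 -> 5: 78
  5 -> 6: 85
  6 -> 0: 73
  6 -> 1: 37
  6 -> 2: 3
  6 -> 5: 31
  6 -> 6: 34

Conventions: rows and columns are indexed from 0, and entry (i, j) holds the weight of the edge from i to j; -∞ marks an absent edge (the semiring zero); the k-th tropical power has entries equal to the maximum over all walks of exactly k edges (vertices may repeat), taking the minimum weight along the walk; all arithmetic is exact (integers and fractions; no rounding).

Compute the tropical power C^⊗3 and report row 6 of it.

C^⊗2:
  [94, 56, 74, 56, 58, 77, 57]
  [74, 8, 87, 53, 58, 56, 41]
  [77, 66, 94, 77, 58, 77, 77]
  [91, 37, 91, 91, 58, 77, 91]
  [52, 7, 33, 33, 48, 52, 52]
  [91, 66, 93, 91, 58, 78, 92]
  [73, 34, 73, 53, 58, 56, 34]
C^⊗3:
  [77, 66, 94, 77, 58, 77, 77]
  [87, 56, 74, 56, 58, 77, 57]
  [94, 66, 77, 77, 58, 77, 77]
  [91, 66, 91, 91, 58, 77, 91]
  [52, 52, 52, 52, 52, 52, 52]
  [93, 66, 91, 91, 58, 78, 91]
  [73, 56, 73, 56, 58, 73, 57]
Answer: row 6 of C^⊗3 = [73, 56, 73, 56, 58, 73, 57]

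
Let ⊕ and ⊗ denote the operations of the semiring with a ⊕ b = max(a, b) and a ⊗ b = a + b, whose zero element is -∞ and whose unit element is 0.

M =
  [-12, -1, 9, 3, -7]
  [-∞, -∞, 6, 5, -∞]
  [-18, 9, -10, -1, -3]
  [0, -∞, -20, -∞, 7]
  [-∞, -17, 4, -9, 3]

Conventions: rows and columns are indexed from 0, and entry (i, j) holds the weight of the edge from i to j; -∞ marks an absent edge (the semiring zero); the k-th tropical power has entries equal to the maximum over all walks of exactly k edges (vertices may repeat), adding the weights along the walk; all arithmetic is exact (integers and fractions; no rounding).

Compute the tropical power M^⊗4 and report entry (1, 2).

M^⊗2:
  [3, 18, 5, 8, 10]
  [5, 15, -4, 5, 12]
  [-1, -1, 15, 14, 6]
  [-12, -1, 11, 3, 10]
  [-9, 13, 7, 3, 6]
M^⊗3:
  [8, 14, 24, 23, 15]
  [5, 5, 21, 20, 15]
  [14, 24, 10, 14, 21]
  [3, 20, 14, 10, 13]
  [3, 16, 19, 18, 10]
M^⊗4:
  [23, 33, 20, 23, 30]
  [20, 30, 19, 20, 27]
  [14, 19, 30, 29, 24]
  [10, 23, 26, 25, 17]
  [18, 28, 22, 21, 25]
Key observation: the optimum is the walk 1->3->4->4->2, with weight 5 + 7 + 3 + 4 = 19.
Optimal value attained by: walk 1->3->4->4->2.
Answer: (M^⊗4)[1][2] = 19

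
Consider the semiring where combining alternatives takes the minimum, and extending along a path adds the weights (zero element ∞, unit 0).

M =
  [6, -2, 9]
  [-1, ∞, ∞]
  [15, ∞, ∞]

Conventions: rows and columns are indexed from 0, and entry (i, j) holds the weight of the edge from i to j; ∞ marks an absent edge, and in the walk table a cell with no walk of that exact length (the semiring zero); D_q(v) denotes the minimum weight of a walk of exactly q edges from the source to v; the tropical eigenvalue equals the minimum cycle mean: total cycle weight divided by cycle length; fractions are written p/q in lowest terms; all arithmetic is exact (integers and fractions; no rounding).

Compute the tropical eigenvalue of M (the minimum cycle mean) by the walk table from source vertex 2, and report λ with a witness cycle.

q=0: [∞, ∞, 0]
q=1: [15, ∞, ∞]
q=2: [21, 13, 24]
q=3: [12, 19, 30]
Optimal cycle mean attained by: cycle 0->1->0, total (-2) + (-1), length 2.
Answer: λ = -3/2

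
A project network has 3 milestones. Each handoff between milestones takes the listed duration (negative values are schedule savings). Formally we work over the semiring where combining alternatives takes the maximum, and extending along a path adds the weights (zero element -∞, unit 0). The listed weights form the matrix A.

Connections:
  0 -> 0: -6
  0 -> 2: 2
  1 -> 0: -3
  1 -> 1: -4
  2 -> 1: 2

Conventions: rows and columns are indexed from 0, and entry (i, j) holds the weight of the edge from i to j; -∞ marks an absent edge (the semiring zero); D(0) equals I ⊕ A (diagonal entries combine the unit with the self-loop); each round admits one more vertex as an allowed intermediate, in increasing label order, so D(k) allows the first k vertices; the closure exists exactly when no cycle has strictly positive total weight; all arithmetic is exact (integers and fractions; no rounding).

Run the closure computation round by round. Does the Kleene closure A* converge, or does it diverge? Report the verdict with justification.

D(0):
  [0, -∞, 2]
  [-3, 0, -∞]
  [-∞, 2, 0]
D(1):
  [0, -∞, 2]
  [-3, 0, -1]
  [-∞, 2, 0]
Detection: at round 2, diagonal entry (2, 2) turns strictly positive.
Key observation: the cycle 2->1->0->2 has total weight 2 + (-3) + 2, which is strictly positive.
Answer: DIVERGES — positive cycle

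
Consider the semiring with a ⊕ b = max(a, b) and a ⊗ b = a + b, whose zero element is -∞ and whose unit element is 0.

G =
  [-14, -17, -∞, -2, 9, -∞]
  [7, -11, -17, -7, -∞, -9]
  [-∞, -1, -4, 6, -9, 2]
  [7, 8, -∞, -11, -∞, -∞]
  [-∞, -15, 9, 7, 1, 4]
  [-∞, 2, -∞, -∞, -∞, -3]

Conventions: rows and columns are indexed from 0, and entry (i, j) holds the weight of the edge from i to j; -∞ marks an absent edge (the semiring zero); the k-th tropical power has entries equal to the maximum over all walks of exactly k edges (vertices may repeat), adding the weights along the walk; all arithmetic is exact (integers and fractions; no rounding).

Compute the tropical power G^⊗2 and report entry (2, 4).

G^⊗2:
  [5, 6, 18, 16, 10, 13]
  [0, 1, -21, 5, 16, -12]
  [13, 14, 0, 2, -8, -1]
  [15, -3, -9, 5, 16, -1]
  [14, 15, 10, 15, 2, 11]
  [9, -1, -15, -5, -∞, -6]
Key observation: the optimum is the walk 2->4->4, with weight (-9) + 1 = -8.
Optimal value attained by: walk 2->4->4.
Answer: (G^⊗2)[2][4] = -8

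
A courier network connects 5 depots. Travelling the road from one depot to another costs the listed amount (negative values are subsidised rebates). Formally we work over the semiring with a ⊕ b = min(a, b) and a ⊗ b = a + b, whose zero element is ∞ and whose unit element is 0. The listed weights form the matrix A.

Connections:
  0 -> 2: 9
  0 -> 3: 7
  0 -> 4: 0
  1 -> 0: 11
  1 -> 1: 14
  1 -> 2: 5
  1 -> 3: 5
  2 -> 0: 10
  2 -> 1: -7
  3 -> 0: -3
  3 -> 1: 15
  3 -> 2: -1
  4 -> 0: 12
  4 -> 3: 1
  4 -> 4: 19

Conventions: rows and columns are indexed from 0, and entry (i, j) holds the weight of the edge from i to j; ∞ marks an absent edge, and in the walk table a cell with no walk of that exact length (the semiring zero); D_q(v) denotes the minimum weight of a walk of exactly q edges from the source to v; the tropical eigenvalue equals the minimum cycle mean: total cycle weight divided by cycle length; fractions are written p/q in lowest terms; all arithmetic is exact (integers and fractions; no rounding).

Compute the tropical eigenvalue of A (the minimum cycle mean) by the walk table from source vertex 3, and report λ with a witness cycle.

q=0: [∞, ∞, ∞, 0, ∞]
q=1: [-3, 15, -1, ∞, ∞]
q=2: [9, -8, 6, 4, -3]
q=3: [1, -1, -3, -3, 9]
q=4: [-6, -10, -4, 4, 1]
q=5: [1, -11, -5, -5, -6]
Optimal cycle mean attained by: cycle 1->2->1, total 5 + (-7), length 2.
Answer: λ = -1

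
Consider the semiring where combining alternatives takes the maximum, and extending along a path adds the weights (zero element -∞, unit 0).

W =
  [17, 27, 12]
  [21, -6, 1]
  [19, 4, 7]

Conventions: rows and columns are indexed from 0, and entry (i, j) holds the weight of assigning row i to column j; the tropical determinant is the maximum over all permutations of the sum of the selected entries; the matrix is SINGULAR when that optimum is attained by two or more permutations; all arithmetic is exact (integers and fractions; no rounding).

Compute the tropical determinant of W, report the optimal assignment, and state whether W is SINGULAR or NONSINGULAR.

σ = (0, 1, 2): 17 + (-6) + 7 = 18
σ = (0, 2, 1): 17 + 1 + 4 = 22
σ = (1, 0, 2): 27 + 21 + 7 = 55
σ = (1, 2, 0): 27 + 1 + 19 = 47
σ = (2, 0, 1): 12 + 21 + 4 = 37
σ = (2, 1, 0): 12 + (-6) + 19 = 25
Optimal value attained by: σ = (1, 0, 2).
Answer: det⊕(W) = 55; verdict: NONSINGULAR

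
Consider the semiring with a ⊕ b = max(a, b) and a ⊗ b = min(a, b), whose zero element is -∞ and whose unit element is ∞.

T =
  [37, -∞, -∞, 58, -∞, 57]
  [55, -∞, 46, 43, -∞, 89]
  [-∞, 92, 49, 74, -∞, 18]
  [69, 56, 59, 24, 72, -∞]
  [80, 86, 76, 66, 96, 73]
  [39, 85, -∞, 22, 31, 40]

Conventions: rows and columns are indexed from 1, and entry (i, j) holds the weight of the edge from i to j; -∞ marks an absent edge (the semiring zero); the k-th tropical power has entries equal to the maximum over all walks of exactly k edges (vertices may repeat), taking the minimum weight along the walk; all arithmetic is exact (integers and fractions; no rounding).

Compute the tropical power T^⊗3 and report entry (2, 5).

T^⊗2:
  [58, 57, 58, 37, 58, 40]
  [43, 85, 46, 55, 43, 55]
  [69, 56, 59, 49, 72, 89]
  [72, 72, 72, 66, 72, 72]
  [80, 86, 76, 74, 96, 86]
  [55, 40, 46, 43, 31, 85]
T^⊗3:
  [58, 58, 58, 58, 58, 58]
  [55, 55, 55, 46, 55, 85]
  [72, 85, 72, 66, 72, 72]
  [72, 72, 72, 72, 72, 72]
  [80, 86, 76, 74, 96, 86]
  [43, 85, 46, 55, 43, 55]
Key observation: the optimum is the walk 2->1->4->5, with weight 55 min 58 min 72 = 55.
Optimal value attained by: walk 2->1->4->5.
Answer: (T^⊗3)[2][5] = 55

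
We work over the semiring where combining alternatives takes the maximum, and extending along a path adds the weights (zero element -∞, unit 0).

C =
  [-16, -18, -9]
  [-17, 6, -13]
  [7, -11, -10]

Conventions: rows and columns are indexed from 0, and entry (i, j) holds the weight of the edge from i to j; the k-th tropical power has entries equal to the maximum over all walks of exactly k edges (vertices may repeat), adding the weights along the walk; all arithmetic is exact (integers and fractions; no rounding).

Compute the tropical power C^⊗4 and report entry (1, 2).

C^⊗2:
  [-2, -12, -19]
  [-6, 12, -7]
  [-3, -5, -2]
C^⊗3:
  [-12, -6, -11]
  [0, 18, -1]
  [5, 1, -12]
C^⊗4:
  [-4, 0, -19]
  [6, 24, 5]
  [-5, 7, -4]
Key observation: the optimum is the walk 1->1->1->1->2, with weight 6 + 6 + 6 + (-13) = 5.
Optimal value attained by: walk 1->1->1->1->2.
Answer: (C^⊗4)[1][2] = 5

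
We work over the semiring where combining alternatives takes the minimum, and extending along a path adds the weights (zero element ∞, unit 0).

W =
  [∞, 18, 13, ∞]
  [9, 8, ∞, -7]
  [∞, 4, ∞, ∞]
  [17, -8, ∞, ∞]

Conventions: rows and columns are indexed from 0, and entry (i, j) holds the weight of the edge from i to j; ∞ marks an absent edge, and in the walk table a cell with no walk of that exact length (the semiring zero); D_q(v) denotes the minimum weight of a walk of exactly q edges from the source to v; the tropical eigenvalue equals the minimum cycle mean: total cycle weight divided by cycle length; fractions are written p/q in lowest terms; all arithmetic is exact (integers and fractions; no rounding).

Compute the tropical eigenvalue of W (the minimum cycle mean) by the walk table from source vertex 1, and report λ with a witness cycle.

q=0: [∞, 0, ∞, ∞]
q=1: [9, 8, ∞, -7]
q=2: [10, -15, 22, 1]
q=3: [-6, -7, 23, -22]
q=4: [-5, -30, 7, -14]
Optimal cycle mean attained by: cycle 1->3->1, total (-7) + (-8), length 2.
Answer: λ = -15/2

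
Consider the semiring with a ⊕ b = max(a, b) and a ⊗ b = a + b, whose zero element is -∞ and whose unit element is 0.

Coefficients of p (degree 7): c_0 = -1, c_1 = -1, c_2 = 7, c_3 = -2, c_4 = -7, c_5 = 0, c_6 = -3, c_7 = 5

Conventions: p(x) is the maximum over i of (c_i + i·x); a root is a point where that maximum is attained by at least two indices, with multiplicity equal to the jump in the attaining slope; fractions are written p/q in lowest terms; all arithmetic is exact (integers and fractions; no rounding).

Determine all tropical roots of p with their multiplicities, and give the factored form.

hull edge (i=0, c=-1) to (i=2, c=7): slope 4, span 2
hull edge (i=2, c=7) to (i=7, c=5): slope -2/5, span 5
Factored form: p(x) = 5 ⊗ (x ⊕ (-4)) ⊗ (x ⊕ (-4)) ⊗ (x ⊕ 2/5) ⊗ (x ⊕ 2/5) ⊗ (x ⊕ 2/5) ⊗ (x ⊕ 2/5) ⊗ (x ⊕ 2/5)
Answer: roots = -4 (mult 2), 2/5 (mult 5)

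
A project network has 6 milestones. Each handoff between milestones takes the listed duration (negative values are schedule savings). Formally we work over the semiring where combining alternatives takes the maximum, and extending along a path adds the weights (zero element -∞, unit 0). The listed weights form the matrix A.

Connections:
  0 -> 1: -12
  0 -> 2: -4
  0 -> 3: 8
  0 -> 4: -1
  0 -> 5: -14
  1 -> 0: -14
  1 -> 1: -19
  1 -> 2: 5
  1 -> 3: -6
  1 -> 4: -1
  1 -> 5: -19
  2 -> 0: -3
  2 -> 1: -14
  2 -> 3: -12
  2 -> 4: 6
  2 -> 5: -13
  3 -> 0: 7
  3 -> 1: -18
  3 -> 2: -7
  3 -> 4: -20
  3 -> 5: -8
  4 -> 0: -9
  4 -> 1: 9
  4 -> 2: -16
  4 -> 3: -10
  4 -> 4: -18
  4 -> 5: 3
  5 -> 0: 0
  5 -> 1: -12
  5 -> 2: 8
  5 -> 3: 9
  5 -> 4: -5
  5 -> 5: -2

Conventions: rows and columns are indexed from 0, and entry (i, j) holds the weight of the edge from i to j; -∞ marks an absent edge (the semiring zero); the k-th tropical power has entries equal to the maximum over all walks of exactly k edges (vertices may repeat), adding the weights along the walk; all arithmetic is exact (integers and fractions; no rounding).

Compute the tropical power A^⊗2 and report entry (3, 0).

A^⊗2:
  [15, 8, 1, -5, 2, 2]
  [2, 8, -11, -6, 11, 2]
  [-3, 15, -5, 5, -4, 9]
  [-8, -5, 3, 15, 6, -7]
  [3, -9, 14, 12, 8, 1]
  [16, 4, 6, 8, 14, 1]
Key observation: the optimum is the walk 3->5->0, with weight (-8) + 0 = -8.
Optimal value attained by: walk 3->5->0.
Answer: (A^⊗2)[3][0] = -8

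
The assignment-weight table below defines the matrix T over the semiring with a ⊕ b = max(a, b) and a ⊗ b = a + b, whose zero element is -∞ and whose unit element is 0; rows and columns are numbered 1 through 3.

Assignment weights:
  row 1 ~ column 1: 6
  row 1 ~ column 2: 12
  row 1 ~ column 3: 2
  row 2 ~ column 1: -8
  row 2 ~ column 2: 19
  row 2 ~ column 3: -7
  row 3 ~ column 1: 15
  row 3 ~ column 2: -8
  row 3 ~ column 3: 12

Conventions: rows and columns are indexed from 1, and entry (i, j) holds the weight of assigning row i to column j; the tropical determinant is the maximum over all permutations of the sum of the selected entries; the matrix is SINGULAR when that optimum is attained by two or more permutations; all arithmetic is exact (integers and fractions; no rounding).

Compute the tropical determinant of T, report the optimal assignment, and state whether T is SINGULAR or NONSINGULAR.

σ = (1, 2, 3): 6 + 19 + 12 = 37
σ = (1, 3, 2): 6 + (-7) + (-8) = -9
σ = (2, 1, 3): 12 + (-8) + 12 = 16
σ = (2, 3, 1): 12 + (-7) + 15 = 20
σ = (3, 1, 2): 2 + (-8) + (-8) = -14
σ = (3, 2, 1): 2 + 19 + 15 = 36
Optimal value attained by: σ = (1, 2, 3).
Answer: det⊕(T) = 37; verdict: NONSINGULAR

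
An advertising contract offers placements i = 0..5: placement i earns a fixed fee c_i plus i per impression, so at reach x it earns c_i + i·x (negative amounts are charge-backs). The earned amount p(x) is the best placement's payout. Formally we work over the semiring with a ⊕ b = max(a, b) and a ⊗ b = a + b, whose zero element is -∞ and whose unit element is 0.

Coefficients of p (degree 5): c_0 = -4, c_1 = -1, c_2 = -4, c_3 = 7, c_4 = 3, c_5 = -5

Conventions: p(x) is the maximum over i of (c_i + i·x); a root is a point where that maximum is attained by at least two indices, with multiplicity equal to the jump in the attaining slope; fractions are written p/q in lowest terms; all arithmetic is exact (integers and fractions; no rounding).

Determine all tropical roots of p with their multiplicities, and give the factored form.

hull edge (i=0, c=-4) to (i=3, c=7): slope 11/3, span 3
hull edge (i=3, c=7) to (i=4, c=3): slope -4, span 1
hull edge (i=4, c=3) to (i=5, c=-5): slope -8, span 1
Factored form: p(x) = -5 ⊗ (x ⊕ (-11/3)) ⊗ (x ⊕ (-11/3)) ⊗ (x ⊕ (-11/3)) ⊗ (x ⊕ 4) ⊗ (x ⊕ 8)
Answer: roots = -11/3 (mult 3), 4 (mult 1), 8 (mult 1)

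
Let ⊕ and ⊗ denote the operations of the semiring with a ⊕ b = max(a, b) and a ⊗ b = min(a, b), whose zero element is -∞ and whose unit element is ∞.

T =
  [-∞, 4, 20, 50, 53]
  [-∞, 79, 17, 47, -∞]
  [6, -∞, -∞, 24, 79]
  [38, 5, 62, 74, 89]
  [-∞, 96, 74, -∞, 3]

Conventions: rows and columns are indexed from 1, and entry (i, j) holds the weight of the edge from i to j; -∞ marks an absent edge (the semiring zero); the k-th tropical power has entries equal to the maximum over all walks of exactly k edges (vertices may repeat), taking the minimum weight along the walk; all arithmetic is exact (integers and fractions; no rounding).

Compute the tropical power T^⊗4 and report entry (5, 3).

T^⊗2:
  [38, 53, 53, 50, 50]
  [38, 79, 47, 47, 47]
  [24, 79, 74, 24, 24]
  [38, 89, 74, 74, 74]
  [6, 79, 17, 47, 74]
T^⊗3:
  [38, 53, 50, 50, 53]
  [38, 79, 47, 47, 47]
  [24, 79, 24, 47, 74]
  [38, 79, 74, 74, 74]
  [38, 79, 74, 47, 47]
T^⊗4:
  [38, 53, 53, 50, 50]
  [38, 79, 47, 47, 47]
  [38, 79, 74, 47, 47]
  [38, 79, 74, 74, 74]
  [38, 79, 47, 47, 74]
Key observation: the optimum is the walk 5->2->2->4->3, with weight 96 min 79 min 47 min 62 = 47.
Optimal value attained by: walk 5->2->2->4->3.
Answer: (T^⊗4)[5][3] = 47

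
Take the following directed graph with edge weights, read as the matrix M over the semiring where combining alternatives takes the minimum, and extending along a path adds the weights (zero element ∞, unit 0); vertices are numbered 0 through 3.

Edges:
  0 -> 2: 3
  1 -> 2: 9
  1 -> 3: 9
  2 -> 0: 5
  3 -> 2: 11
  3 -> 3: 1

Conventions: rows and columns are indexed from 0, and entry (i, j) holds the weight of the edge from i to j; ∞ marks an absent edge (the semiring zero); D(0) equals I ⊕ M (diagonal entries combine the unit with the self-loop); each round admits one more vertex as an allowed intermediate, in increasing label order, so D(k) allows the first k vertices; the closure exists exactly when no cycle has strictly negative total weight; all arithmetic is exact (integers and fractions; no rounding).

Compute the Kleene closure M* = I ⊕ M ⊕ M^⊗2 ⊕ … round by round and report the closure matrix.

D(0):
  [0, ∞, 3, ∞]
  [∞, 0, 9, 9]
  [5, ∞, 0, ∞]
  [∞, ∞, 11, 0]
D(1):
  [0, ∞, 3, ∞]
  [∞, 0, 9, 9]
  [5, ∞, 0, ∞]
  [∞, ∞, 11, 0]
D(2):
  [0, ∞, 3, ∞]
  [∞, 0, 9, 9]
  [5, ∞, 0, ∞]
  [∞, ∞, 11, 0]
D(3):
  [0, ∞, 3, ∞]
  [14, 0, 9, 9]
  [5, ∞, 0, ∞]
  [16, ∞, 11, 0]
D(4):
  [0, ∞, 3, ∞]
  [14, 0, 9, 9]
  [5, ∞, 0, ∞]
  [16, ∞, 11, 0]
Answer: M* = [[0, ∞, 3, ∞], [14, 0, 9, 9], [5, ∞, 0, ∞], [16, ∞, 11, 0]]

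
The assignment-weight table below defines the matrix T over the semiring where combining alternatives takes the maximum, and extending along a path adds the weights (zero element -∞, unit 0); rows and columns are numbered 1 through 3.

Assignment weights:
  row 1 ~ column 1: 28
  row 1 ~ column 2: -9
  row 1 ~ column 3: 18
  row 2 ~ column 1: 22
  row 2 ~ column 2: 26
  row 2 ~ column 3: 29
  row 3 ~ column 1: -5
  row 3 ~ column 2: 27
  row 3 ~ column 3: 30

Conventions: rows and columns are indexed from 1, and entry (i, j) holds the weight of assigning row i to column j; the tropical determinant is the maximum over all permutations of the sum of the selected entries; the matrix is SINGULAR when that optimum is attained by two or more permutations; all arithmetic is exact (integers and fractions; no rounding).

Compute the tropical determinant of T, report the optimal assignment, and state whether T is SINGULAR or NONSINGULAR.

σ = (1, 2, 3): 28 + 26 + 30 = 84
σ = (1, 3, 2): 28 + 29 + 27 = 84
σ = (2, 1, 3): (-9) + 22 + 30 = 43
σ = (2, 3, 1): (-9) + 29 + (-5) = 15
σ = (3, 1, 2): 18 + 22 + 27 = 67
σ = (3, 2, 1): 18 + 26 + (-5) = 39
Optimal value attained by: σ = (1, 2, 3).
Answer: det⊕(T) = 84; verdict: SINGULAR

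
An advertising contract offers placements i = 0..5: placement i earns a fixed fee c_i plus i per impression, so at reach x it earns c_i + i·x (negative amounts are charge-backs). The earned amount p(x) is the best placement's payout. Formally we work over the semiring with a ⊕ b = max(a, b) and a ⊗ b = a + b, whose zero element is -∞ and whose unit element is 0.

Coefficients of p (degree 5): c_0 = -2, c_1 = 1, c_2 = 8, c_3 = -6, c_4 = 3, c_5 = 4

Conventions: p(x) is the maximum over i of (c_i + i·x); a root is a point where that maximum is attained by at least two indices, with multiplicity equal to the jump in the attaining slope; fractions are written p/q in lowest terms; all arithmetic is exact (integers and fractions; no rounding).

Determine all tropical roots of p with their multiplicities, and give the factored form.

hull edge (i=0, c=-2) to (i=2, c=8): slope 5, span 2
hull edge (i=2, c=8) to (i=5, c=4): slope -4/3, span 3
Factored form: p(x) = 4 ⊗ (x ⊕ (-5)) ⊗ (x ⊕ (-5)) ⊗ (x ⊕ 4/3) ⊗ (x ⊕ 4/3) ⊗ (x ⊕ 4/3)
Answer: roots = -5 (mult 2), 4/3 (mult 3)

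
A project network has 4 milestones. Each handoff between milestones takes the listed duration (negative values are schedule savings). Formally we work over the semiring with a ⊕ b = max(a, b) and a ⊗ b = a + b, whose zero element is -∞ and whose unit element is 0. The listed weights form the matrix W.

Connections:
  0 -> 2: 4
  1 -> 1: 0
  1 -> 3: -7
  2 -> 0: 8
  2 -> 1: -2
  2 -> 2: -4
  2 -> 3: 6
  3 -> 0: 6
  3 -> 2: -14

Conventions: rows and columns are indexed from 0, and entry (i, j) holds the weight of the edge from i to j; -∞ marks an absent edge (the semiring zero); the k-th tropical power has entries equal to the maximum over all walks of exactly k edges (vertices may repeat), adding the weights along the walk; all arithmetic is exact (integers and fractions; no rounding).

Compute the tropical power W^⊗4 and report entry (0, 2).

W^⊗2:
  [12, 2, 0, 10]
  [-1, 0, -21, -7]
  [12, -2, 12, 2]
  [-6, -16, 10, -8]
W^⊗3:
  [16, 2, 16, 6]
  [-1, 0, 3, -7]
  [20, 10, 16, 18]
  [18, 8, 6, 16]
W^⊗4:
  [24, 14, 20, 22]
  [11, 1, 3, 9]
  [24, 14, 24, 22]
  [22, 8, 22, 12]
Key observation: the optimum is the walk 0->2->3->0->2, with weight 4 + 6 + 6 + 4 = 20.
Optimal value attained by: walk 0->2->3->0->2.
Answer: (W^⊗4)[0][2] = 20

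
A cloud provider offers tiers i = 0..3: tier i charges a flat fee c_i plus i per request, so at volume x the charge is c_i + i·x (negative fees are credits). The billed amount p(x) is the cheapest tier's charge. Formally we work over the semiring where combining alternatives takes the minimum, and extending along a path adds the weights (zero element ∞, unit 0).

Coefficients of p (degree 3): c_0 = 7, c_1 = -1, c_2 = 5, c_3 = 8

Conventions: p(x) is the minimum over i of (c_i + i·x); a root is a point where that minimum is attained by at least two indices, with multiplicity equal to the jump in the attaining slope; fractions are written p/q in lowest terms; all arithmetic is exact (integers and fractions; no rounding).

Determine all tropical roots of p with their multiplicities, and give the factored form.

hull edge (i=0, c=7) to (i=1, c=-1): slope -8, span 1
hull edge (i=1, c=-1) to (i=3, c=8): slope 9/2, span 2
Factored form: p(x) = 8 ⊗ (x ⊕ (-9/2)) ⊗ (x ⊕ (-9/2)) ⊗ (x ⊕ 8)
Answer: roots = -9/2 (mult 2), 8 (mult 1)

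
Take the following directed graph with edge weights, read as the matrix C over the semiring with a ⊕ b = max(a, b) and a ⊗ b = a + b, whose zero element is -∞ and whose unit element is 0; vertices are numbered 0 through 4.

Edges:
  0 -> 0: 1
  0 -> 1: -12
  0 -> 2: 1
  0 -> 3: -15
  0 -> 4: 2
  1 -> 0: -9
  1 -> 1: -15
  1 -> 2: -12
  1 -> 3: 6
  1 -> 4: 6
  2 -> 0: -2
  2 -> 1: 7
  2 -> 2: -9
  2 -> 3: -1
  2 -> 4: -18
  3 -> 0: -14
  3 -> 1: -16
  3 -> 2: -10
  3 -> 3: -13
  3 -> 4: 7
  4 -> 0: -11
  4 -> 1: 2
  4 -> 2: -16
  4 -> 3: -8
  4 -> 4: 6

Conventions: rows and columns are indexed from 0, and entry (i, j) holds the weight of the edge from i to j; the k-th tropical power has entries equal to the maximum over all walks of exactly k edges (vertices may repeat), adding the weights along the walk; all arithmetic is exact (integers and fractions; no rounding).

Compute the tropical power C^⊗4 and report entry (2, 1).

C^⊗2:
  [2, 8, 2, 0, 8]
  [-5, 8, -4, -2, 13]
  [-1, -2, -1, 13, 13]
  [-4, 9, -9, -1, 13]
  [-5, 8, -10, 8, 12]
C^⊗3:
  [3, 10, 3, 14, 14]
  [2, 15, -3, 14, 19]
  [2, 15, 3, 5, 20]
  [2, 15, -3, 15, 19]
  [1, 14, -2, 14, 18]
C^⊗4:
  [4, 16, 4, 16, 21]
  [8, 21, 4, 21, 25]
  [9, 22, 4, 21, 26]
  [8, 21, 5, 21, 25]
  [7, 20, 4, 20, 24]
Key observation: the optimum is the walk 2->1->3->4->1, with weight 7 + 6 + 7 + 2 = 22.
Optimal value attained by: walk 2->1->3->4->1.
Answer: (C^⊗4)[2][1] = 22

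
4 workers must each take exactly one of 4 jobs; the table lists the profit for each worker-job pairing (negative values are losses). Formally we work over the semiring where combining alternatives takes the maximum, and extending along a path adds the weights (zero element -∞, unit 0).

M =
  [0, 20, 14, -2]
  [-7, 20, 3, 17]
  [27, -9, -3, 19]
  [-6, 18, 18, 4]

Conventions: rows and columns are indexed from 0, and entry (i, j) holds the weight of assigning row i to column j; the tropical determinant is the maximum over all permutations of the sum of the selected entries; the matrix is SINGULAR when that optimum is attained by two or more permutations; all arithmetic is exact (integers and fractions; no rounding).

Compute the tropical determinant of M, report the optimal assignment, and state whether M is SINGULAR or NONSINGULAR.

σ = (0, 1, 2, 3): 0 + 20 + (-3) + 4 = 21
σ = (0, 1, 3, 2): 0 + 20 + 19 + 18 = 57
σ = (0, 2, 1, 3): 0 + 3 + (-9) + 4 = -2
σ = (0, 2, 3, 1): 0 + 3 + 19 + 18 = 40
σ = (0, 3, 1, 2): 0 + 17 + (-9) + 18 = 26
σ = (0, 3, 2, 1): 0 + 17 + (-3) + 18 = 32
σ = (1, 0, 2, 3): 20 + (-7) + (-3) + 4 = 14
σ = (1, 0, 3, 2): 20 + (-7) + 19 + 18 = 50
σ = (1, 2, 0, 3): 20 + 3 + 27 + 4 = 54
σ = (1, 2, 3, 0): 20 + 3 + 19 + (-6) = 36
σ = (1, 3, 0, 2): 20 + 17 + 27 + 18 = 82
σ = (1, 3, 2, 0): 20 + 17 + (-3) + (-6) = 28
σ = (2, 0, 1, 3): 14 + (-7) + (-9) + 4 = 2
σ = (2, 0, 3, 1): 14 + (-7) + 19 + 18 = 44
σ = (2, 1, 0, 3): 14 + 20 + 27 + 4 = 65
σ = (2, 1, 3, 0): 14 + 20 + 19 + (-6) = 47
σ = (2, 3, 0, 1): 14 + 17 + 27 + 18 = 76
σ = (2, 3, 1, 0): 14 + 17 + (-9) + (-6) = 16
σ = (3, 0, 1, 2): (-2) + (-7) + (-9) + 18 = 0
σ = (3, 0, 2, 1): (-2) + (-7) + (-3) + 18 = 6
σ = (3, 1, 0, 2): (-2) + 20 + 27 + 18 = 63
σ = (3, 1, 2, 0): (-2) + 20 + (-3) + (-6) = 9
σ = (3, 2, 0, 1): (-2) + 3 + 27 + 18 = 46
σ = (3, 2, 1, 0): (-2) + 3 + (-9) + (-6) = -14
Optimal value attained by: σ = (1, 3, 0, 2).
Answer: det⊕(M) = 82; verdict: NONSINGULAR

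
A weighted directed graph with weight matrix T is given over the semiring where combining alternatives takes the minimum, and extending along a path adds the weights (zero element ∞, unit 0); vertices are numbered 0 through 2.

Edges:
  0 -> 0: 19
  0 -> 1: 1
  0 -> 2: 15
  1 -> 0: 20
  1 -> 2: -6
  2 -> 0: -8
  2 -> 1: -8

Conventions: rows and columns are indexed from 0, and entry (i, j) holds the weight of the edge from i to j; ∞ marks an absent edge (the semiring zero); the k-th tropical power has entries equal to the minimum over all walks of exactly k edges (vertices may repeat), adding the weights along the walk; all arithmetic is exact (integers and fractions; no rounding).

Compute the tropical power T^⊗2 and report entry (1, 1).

T^⊗2:
  [7, 7, -5]
  [-14, -14, 35]
  [11, -7, -14]
Key observation: the optimum is the walk 1->2->1, with weight (-6) + (-8) = -14.
Optimal value attained by: walk 1->2->1.
Answer: (T^⊗2)[1][1] = -14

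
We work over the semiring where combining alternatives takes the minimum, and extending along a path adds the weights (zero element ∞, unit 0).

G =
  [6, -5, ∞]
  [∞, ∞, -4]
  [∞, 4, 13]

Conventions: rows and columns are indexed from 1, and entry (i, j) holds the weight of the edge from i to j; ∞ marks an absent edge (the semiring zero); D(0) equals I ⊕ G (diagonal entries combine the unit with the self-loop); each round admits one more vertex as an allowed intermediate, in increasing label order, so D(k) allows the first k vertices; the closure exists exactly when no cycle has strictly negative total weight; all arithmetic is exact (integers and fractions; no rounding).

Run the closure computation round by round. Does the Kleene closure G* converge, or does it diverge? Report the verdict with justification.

D(0):
  [0, -5, ∞]
  [∞, 0, -4]
  [∞, 4, 0]
D(1):
  [0, -5, ∞]
  [∞, 0, -4]
  [∞, 4, 0]
D(2):
  [0, -5, -9]
  [∞, 0, -4]
  [∞, 4, 0]
D(3):
  [0, -5, -9]
  [∞, 0, -4]
  [∞, 4, 0]
Key observation: every diagonal entry stays at the unit through all rounds, so no improving cycle exists.
Answer: CONVERGES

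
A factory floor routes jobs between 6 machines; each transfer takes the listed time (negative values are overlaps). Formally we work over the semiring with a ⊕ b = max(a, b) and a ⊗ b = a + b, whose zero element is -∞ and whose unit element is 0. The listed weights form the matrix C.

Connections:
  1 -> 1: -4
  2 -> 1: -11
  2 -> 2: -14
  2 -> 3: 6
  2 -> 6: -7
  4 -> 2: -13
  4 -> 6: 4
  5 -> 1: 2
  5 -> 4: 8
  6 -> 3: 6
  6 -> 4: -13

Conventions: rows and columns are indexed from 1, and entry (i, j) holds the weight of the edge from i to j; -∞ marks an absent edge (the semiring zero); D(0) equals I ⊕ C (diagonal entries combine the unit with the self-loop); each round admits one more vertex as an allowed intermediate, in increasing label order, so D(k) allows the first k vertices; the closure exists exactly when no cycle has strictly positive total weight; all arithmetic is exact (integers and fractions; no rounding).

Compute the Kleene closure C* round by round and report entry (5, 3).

D(0):
  [0, -∞, -∞, -∞, -∞, -∞]
  [-11, 0, 6, -∞, -∞, -7]
  [-∞, -∞, 0, -∞, -∞, -∞]
  [-∞, -13, -∞, 0, -∞, 4]
  [2, -∞, -∞, 8, 0, -∞]
  [-∞, -∞, 6, -13, -∞, 0]
D(1):
  [0, -∞, -∞, -∞, -∞, -∞]
  [-11, 0, 6, -∞, -∞, -7]
  [-∞, -∞, 0, -∞, -∞, -∞]
  [-∞, -13, -∞, 0, -∞, 4]
  [2, -∞, -∞, 8, 0, -∞]
  [-∞, -∞, 6, -13, -∞, 0]
D(2):
  [0, -∞, -∞, -∞, -∞, -∞]
  [-11, 0, 6, -∞, -∞, -7]
  [-∞, -∞, 0, -∞, -∞, -∞]
  [-24, -13, -7, 0, -∞, 4]
  [2, -∞, -∞, 8, 0, -∞]
  [-∞, -∞, 6, -13, -∞, 0]
D(3):
  [0, -∞, -∞, -∞, -∞, -∞]
  [-11, 0, 6, -∞, -∞, -7]
  [-∞, -∞, 0, -∞, -∞, -∞]
  [-24, -13, -7, 0, -∞, 4]
  [2, -∞, -∞, 8, 0, -∞]
  [-∞, -∞, 6, -13, -∞, 0]
D(4):
  [0, -∞, -∞, -∞, -∞, -∞]
  [-11, 0, 6, -∞, -∞, -7]
  [-∞, -∞, 0, -∞, -∞, -∞]
  [-24, -13, -7, 0, -∞, 4]
  [2, -5, 1, 8, 0, 12]
  [-37, -26, 6, -13, -∞, 0]
D(5):
  [0, -∞, -∞, -∞, -∞, -∞]
  [-11, 0, 6, -∞, -∞, -7]
  [-∞, -∞, 0, -∞, -∞, -∞]
  [-24, -13, -7, 0, -∞, 4]
  [2, -5, 1, 8, 0, 12]
  [-37, -26, 6, -13, -∞, 0]
D(6):
  [0, -∞, -∞, -∞, -∞, -∞]
  [-11, 0, 6, -20, -∞, -7]
  [-∞, -∞, 0, -∞, -∞, -∞]
  [-24, -13, 10, 0, -∞, 4]
  [2, -5, 18, 8, 0, 12]
  [-37, -26, 6, -13, -∞, 0]
Answer: C*[5][3] = 18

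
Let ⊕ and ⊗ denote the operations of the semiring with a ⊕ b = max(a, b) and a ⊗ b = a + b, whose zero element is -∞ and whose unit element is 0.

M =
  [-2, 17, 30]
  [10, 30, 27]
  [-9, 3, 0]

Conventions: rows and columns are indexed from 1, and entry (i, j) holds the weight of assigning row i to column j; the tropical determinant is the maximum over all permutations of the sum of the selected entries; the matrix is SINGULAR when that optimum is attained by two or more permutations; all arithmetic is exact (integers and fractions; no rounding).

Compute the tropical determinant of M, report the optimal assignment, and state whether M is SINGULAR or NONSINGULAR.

σ = (1, 2, 3): (-2) + 30 + 0 = 28
σ = (1, 3, 2): (-2) + 27 + 3 = 28
σ = (2, 1, 3): 17 + 10 + 0 = 27
σ = (2, 3, 1): 17 + 27 + (-9) = 35
σ = (3, 1, 2): 30 + 10 + 3 = 43
σ = (3, 2, 1): 30 + 30 + (-9) = 51
Optimal value attained by: σ = (3, 2, 1).
Answer: det⊕(M) = 51; verdict: NONSINGULAR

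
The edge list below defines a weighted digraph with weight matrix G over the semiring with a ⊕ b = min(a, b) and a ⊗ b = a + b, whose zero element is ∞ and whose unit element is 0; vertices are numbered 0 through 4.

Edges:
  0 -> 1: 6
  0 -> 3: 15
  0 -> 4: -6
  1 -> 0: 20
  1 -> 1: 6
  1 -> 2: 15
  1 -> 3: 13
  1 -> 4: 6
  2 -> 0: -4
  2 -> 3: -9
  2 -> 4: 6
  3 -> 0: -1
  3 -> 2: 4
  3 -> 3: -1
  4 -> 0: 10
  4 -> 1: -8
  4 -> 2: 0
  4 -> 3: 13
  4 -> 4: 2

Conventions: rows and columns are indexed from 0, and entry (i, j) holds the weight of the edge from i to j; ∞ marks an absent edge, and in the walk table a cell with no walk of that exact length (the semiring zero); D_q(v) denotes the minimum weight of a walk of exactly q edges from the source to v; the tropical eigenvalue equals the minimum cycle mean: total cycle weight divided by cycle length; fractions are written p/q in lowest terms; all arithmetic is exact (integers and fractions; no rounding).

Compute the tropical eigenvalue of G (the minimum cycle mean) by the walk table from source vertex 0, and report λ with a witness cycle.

q=0: [0, ∞, ∞, ∞, ∞]
q=1: [∞, 6, ∞, 15, -6]
q=2: [4, -14, -6, 7, -4]
q=3: [-10, -12, -4, -15, -8]
q=4: [-16, -16, -11, -16, -16]
q=5: [-17, -24, -16, -20, -22]
Optimal cycle mean attained by: cycle 0->4->2->3->0, total (-6) + 0 + (-9) + (-1), length 4.
Answer: λ = -4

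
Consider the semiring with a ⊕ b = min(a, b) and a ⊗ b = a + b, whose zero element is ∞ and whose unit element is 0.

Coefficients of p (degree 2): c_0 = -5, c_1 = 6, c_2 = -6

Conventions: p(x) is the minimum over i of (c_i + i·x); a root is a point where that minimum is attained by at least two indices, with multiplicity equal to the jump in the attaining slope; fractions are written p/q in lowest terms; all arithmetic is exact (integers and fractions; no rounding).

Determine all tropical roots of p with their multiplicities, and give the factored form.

hull edge (i=0, c=-5) to (i=2, c=-6): slope -1/2, span 2
Factored form: p(x) = -6 ⊗ (x ⊕ 1/2) ⊗ (x ⊕ 1/2)
Answer: roots = 1/2 (mult 2)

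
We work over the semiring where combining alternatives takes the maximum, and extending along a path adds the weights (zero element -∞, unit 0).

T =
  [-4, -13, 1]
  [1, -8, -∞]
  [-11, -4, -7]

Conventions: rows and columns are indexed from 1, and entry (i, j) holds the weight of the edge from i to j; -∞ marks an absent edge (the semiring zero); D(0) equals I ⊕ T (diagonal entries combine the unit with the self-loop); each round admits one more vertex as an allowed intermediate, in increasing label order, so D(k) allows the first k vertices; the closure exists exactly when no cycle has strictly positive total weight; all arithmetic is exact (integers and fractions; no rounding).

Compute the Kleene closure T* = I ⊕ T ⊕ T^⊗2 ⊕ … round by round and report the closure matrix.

D(0):
  [0, -13, 1]
  [1, 0, -∞]
  [-11, -4, 0]
D(1):
  [0, -13, 1]
  [1, 0, 2]
  [-11, -4, 0]
D(2):
  [0, -13, 1]
  [1, 0, 2]
  [-3, -4, 0]
D(3):
  [0, -3, 1]
  [1, 0, 2]
  [-3, -4, 0]
Answer: T* = [[0, -3, 1], [1, 0, 2], [-3, -4, 0]]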